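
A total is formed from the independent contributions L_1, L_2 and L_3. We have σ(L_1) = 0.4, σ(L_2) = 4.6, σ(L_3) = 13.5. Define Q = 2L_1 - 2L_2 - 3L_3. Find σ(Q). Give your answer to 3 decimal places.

V(L_1) = 0.16, V(L_2) = 21.16, V(L_3) = 182.25
By independence, V(Q) = (2)²V(L_1) + (-2)²V(L_2) + (-3)²V(L_3)
= (2)²·0.16 + (-2)²·21.16 + (-3)²·182.25 = 1725.53
σ(Q) = √1725.53 ≈ 41.539

41.539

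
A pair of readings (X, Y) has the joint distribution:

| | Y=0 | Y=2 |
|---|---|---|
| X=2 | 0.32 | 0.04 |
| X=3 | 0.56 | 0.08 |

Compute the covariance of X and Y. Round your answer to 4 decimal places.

0.0064

E[X] = 2.64,  E[Y] = 0.24
E[XY] = 0.64
Cov(X,Y) = E[XY] − E[X]E[Y] = 0.64 − (2.64)(0.24) = 0.0064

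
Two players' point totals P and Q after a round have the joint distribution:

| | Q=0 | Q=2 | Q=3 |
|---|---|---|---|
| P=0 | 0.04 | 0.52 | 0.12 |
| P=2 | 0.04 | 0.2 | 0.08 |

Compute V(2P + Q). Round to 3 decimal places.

3.898

E[P] = 0.64,  E[Q] = 2.04,  E[PQ] = 1.28
V(P) = 1.28 − (0.64)² = 0.8704;  V(Q) = 4.68 − (2.04)² = 0.5184
cov(P,Q) = 1.28 − (0.64)(2.04) = -0.0256
V(2P + Q) = (2)²·0.8704 + (1)²·0.5184 + 2·(2)·(1)·-0.0256 = 3.8976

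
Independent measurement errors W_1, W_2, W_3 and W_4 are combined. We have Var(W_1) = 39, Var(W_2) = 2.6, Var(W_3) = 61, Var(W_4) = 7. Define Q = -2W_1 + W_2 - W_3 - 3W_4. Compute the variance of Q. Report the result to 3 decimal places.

282.600

By independence, Var(Q) = (-2)²Var(W_1) + (1)²Var(W_2) + (-1)²Var(W_3) + (-3)²Var(W_4)
= (-2)²·39 + (1)²·2.6 + (-1)²·61 + (-3)²·7 = 282.6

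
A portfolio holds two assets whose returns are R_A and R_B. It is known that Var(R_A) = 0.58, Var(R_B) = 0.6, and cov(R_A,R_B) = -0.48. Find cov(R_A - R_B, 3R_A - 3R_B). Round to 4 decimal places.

cov(R_A - R_B, 3R_A - 3R_B) = (1)(3)Var(R_A) + (-1)(-3)Var(R_B) + [(1)(-3) + (-1)(3)]cov(R_A,R_B)
= 3·0.58 + 3·0.6 + -6·-0.48 = 6.42

6.4200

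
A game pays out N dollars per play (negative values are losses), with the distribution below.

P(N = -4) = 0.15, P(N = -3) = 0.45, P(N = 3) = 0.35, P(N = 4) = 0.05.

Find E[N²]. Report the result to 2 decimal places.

10.40

E[N²] = (-4)²(0.15) + (-3)²(0.45) + (3)²(0.35) + (4)²(0.05) = 10.4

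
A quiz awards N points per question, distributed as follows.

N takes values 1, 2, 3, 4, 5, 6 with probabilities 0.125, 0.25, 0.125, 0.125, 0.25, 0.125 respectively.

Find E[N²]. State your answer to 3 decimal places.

E[N²] = (1)²(0.125) + (2)²(0.25) + (3)²(0.125) + (4)²(0.125) + (5)²(0.25) + (6)²(0.125) = 15

15.000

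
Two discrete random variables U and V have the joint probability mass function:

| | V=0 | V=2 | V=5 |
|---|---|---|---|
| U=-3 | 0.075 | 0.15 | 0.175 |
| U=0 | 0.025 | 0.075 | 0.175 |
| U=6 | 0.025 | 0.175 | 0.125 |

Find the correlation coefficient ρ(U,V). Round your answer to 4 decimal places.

E[U] = 0.75,  E[V] = 3.175
E[UV] = 2.325
Cov(U,V) = E[UV] − E[U]E[V] = 2.325 − (0.75)(3.175) = -0.05625
var(U) = 14.7375,  var(V) = 3.394375
ρ = -0.05625 / √(14.7375·3.394375) ≈ -0.0080

-0.0080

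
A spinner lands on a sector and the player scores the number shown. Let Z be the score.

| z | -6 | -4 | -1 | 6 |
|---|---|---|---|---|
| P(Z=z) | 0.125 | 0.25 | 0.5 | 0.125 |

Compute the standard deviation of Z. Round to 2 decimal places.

E[Z] = (-6)(0.125) + (-4)(0.25) + (-1)(0.5) + (6)(0.125) = -1.5
E[Z²] = (-6)²(0.125) + (-4)²(0.25) + (-1)²(0.5) + (6)²(0.125) = 13.5
var(Z) = E[Z²] − (E[Z])² = 13.5 − (-1.5)² = 11.25
sd(Z) = √11.25 ≈ 3.35

3.35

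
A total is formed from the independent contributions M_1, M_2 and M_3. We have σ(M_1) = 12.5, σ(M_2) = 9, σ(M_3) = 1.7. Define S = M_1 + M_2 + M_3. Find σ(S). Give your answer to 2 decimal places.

15.50

var(M_1) = 156.25, var(M_2) = 81, var(M_3) = 2.89
By independence, var(S) = (1)²var(M_1) + (1)²var(M_2) + (1)²var(M_3)
= (1)²·156.25 + (1)²·81 + (1)²·2.89 = 240.14
σ(S) = √240.14 ≈ 15.50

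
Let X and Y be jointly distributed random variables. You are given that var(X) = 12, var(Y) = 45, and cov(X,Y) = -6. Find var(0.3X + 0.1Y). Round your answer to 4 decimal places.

var(0.3X + 0.1Y) = (0.3)²·var(X) + (0.1)²·var(Y) + 2·(0.3)·(0.1)·cov(X,Y)
= 0.09·12 + 0.01·45 + 0.06·-6 = 1.17

1.1700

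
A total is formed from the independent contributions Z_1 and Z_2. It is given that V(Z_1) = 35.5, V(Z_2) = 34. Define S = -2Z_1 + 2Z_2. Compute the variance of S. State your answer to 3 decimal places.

278.000

By independence, V(S) = (-2)²V(Z_1) + (2)²V(Z_2)
= (-2)²·35.5 + (2)²·34 = 278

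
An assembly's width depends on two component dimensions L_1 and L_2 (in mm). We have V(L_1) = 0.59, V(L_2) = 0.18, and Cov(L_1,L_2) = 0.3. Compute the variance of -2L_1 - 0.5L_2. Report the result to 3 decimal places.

V(-2L_1 - 0.5L_2) = (-2)²·V(L_1) + (-0.5)²·V(L_2) + 2·(-2)·(-0.5)·Cov(L_1,L_2)
= 4·0.59 + 0.25·0.18 + 2·0.3 = 3.005

3.005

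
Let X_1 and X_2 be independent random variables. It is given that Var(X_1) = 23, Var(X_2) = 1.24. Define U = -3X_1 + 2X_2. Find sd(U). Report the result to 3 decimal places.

14.559

By independence, Var(U) = (-3)²Var(X_1) + (2)²Var(X_2)
= (-3)²·23 + (2)²·1.24 = 211.96
sd(U) = √211.96 ≈ 14.559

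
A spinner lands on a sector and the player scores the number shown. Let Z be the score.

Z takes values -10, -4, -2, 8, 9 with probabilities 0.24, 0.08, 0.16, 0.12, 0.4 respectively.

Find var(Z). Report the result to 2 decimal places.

63.69

E[Z] = (-10)(0.24) + (-4)(0.08) + (-2)(0.16) + (8)(0.12) + (9)(0.4) = 1.52
E[Z²] = (-10)²(0.24) + (-4)²(0.08) + (-2)²(0.16) + (8)²(0.12) + (9)²(0.4) = 66
var(Z) = E[Z²] − (E[Z])² = 66 − (1.52)² = 63.6896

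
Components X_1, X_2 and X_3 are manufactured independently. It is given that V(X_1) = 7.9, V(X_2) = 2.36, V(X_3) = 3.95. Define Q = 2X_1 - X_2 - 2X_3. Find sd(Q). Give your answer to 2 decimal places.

By independence, V(Q) = (2)²V(X_1) + (-1)²V(X_2) + (-2)²V(X_3)
= (2)²·7.9 + (-1)²·2.36 + (-2)²·3.95 = 49.76
sd(Q) = √49.76 ≈ 7.05

7.05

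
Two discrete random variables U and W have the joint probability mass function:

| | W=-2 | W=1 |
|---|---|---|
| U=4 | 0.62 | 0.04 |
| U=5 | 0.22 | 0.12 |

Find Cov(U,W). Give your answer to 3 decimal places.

E[U] = 4.34,  E[W] = -1.52
E[UW] = -6.4
Cov(U,W) = E[UW] − E[U]E[W] = -6.4 − (4.34)(-1.52) = 0.1968

0.197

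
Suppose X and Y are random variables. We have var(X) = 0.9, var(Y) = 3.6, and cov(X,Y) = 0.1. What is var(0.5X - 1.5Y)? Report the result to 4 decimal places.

8.1750

var(0.5X - 1.5Y) = (0.5)²·var(X) + (-1.5)²·var(Y) + 2·(0.5)·(-1.5)·cov(X,Y)
= 0.25·0.9 + 2.25·3.6 + -1.5·0.1 = 8.175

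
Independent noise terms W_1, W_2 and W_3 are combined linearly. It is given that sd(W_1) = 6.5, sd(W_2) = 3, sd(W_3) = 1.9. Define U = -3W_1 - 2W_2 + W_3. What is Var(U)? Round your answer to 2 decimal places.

Var(W_1) = 42.25, Var(W_2) = 9, Var(W_3) = 3.61
By independence, Var(U) = (-3)²Var(W_1) + (-2)²Var(W_2) + (1)²Var(W_3)
= (-3)²·42.25 + (-2)²·9 + (1)²·3.61 = 419.86

419.86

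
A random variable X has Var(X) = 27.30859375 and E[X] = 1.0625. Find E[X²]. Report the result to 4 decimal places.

E[X²] = Var(X) + (E[X])² = 27.30859375 + (1.0625)² = 28.4375

28.4375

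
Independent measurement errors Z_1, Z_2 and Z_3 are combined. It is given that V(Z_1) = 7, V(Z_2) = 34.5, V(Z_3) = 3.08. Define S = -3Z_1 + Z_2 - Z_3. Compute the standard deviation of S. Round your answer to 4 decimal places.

10.0290

By independence, V(S) = (-3)²V(Z_1) + (1)²V(Z_2) + (-1)²V(Z_3)
= (-3)²·7 + (1)²·34.5 + (-1)²·3.08 = 100.58
SD(S) = √100.58 ≈ 10.0290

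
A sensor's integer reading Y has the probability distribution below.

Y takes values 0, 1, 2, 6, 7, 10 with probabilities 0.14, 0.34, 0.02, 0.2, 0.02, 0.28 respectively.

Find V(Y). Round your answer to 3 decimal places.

E[Y] = (0)(0.14) + (1)(0.34) + (2)(0.02) + (6)(0.2) + (7)(0.02) + (10)(0.28) = 4.52
E[Y²] = (0)²(0.14) + (1)²(0.34) + (2)²(0.02) + (6)²(0.2) + (7)²(0.02) + (10)²(0.28) = 36.6
V(Y) = E[Y²] − (E[Y])² = 36.6 − (4.52)² = 16.1696

16.170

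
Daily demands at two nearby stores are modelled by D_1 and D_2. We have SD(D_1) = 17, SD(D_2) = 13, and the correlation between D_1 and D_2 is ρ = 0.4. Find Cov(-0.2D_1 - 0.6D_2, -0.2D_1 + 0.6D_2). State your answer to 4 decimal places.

Var(D_1) = (17)² = 289;  Var(D_2) = (13)² = 169
Cov(D_1,D_2) = ρ·SD(D_1)·SD(D_2) = 0.4·17·13 = 88.4
Cov(-0.2D_1 - 0.6D_2, -0.2D_1 + 0.6D_2) = (-0.2)(-0.2)Var(D_1) + (-0.6)(0.6)Var(D_2) + [(-0.2)(0.6) + (-0.6)(-0.2)]Cov(D_1,D_2)
= 0.04·289 + -0.36·169 + 0·88.4 = -49.28

-49.2800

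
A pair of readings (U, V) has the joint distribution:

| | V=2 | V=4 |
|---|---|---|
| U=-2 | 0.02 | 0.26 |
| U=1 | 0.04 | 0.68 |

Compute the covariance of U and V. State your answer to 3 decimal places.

E[U] = 0.16,  E[V] = 3.88
E[UV] = 0.64
Cov(U,V) = E[UV] − E[U]E[V] = 0.64 − (0.16)(3.88) = 0.0192

0.019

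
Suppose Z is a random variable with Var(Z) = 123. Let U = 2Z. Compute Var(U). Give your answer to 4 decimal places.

Var(2Z) = (2)²·Var(Z) = 4·123 = 492

492.0000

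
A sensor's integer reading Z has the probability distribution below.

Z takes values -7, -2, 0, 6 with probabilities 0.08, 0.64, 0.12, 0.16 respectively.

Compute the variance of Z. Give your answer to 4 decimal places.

11.4656

E[Z] = (-7)(0.08) + (-2)(0.64) + (0)(0.12) + (6)(0.16) = -0.88
E[Z²] = (-7)²(0.08) + (-2)²(0.64) + (0)²(0.12) + (6)²(0.16) = 12.24
Var(Z) = E[Z²] − (E[Z])² = 12.24 − (-0.88)² = 11.4656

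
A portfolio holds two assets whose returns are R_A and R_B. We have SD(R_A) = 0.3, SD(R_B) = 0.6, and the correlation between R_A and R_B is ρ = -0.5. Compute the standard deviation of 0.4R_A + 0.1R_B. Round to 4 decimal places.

V(R_A) = (0.3)² = 0.09;  V(R_B) = (0.6)² = 0.36
Cov(R_A,R_B) = ρ·SD(R_A)·SD(R_B) = -0.5·0.3·0.6 = -0.09
V(0.4R_A + 0.1R_B) = (0.4)²·V(R_A) + (0.1)²·V(R_B) + 2·(0.4)·(0.1)·Cov(R_A,R_B)
= 0.16·0.09 + 0.01·0.36 + 0.08·-0.09 = 0.0108
SD(0.4R_A + 0.1R_B) = √0.0108 ≈ 0.1039

0.1039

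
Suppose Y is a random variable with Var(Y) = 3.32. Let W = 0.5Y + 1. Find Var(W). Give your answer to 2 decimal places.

Var(0.5Y + 1) = (0.5)²·Var(Y) = 0.25·3.32 = 0.83

0.83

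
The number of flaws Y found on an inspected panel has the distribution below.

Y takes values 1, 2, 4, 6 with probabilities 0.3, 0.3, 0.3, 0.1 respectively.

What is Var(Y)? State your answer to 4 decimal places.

E[Y] = (1)(0.3) + (2)(0.3) + (4)(0.3) + (6)(0.1) = 2.7
E[Y²] = (1)²(0.3) + (2)²(0.3) + (4)²(0.3) + (6)²(0.1) = 9.9
Var(Y) = E[Y²] − (E[Y])² = 9.9 − (2.7)² = 2.61

2.6100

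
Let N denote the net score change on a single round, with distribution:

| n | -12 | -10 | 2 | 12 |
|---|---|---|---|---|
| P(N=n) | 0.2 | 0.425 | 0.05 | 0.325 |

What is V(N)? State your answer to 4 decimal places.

E[N] = (-12)(0.2) + (-10)(0.425) + (2)(0.05) + (12)(0.325) = -2.65
E[N²] = (-12)²(0.2) + (-10)²(0.425) + (2)²(0.05) + (12)²(0.325) = 118.3
V(N) = E[N²] − (E[N])² = 118.3 − (-2.65)² = 111.2775

111.2775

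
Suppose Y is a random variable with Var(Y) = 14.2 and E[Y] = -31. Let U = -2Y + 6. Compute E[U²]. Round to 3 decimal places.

E[-2Y + 6] = -2·-31 + 6 = 68
Var(-2Y + 6) = (-2)²·14.2 = 56.8
E[U²] = Var(U) + (E[U])² = 56.8 + (68)² = 4680.8

4680.800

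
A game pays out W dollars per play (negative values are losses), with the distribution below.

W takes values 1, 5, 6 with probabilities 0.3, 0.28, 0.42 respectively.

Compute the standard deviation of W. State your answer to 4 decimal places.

2.1475

E[W] = (1)(0.3) + (5)(0.28) + (6)(0.42) = 4.22
E[W²] = (1)²(0.3) + (5)²(0.28) + (6)²(0.42) = 22.42
Var(W) = E[W²] − (E[W])² = 22.42 − (4.22)² = 4.6116
SD(W) = √4.6116 ≈ 2.1475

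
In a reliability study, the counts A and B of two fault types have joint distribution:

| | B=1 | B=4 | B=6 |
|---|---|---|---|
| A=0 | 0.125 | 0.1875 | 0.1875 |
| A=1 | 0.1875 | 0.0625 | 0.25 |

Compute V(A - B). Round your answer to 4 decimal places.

E[A] = 0.5,  E[B] = 3.9375,  E[AB] = 1.9375
V(A) = 0.5 − (0.5)² = 0.25;  V(B) = 20.0625 − (3.9375)² = 4.55859375
cov(A,B) = 1.9375 − (0.5)(3.9375) = -0.03125
V(A - B) = (1)²·0.25 + (-1)²·4.55859375 + 2·(1)·(-1)·-0.03125 = 4.87109375

4.8711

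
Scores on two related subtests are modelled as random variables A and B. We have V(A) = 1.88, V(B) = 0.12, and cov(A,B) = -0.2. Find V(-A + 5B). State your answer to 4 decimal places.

6.8800

V(-A + 5B) = (-1)²·V(A) + (5)²·V(B) + 2·(-1)·(5)·cov(A,B)
= 1·1.88 + 25·0.12 + -10·-0.2 = 6.88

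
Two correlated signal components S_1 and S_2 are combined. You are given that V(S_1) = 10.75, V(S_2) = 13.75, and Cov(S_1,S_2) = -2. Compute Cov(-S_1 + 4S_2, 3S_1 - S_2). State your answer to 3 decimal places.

Cov(-S_1 + 4S_2, 3S_1 - S_2) = (-1)(3)V(S_1) + (4)(-1)V(S_2) + [(-1)(-1) + (4)(3)]Cov(S_1,S_2)
= -3·10.75 + -4·13.75 + 13·-2 = -113.25

-113.250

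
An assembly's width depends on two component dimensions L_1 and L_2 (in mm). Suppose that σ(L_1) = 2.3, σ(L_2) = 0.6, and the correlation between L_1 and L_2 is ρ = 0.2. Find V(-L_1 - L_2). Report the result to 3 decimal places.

V(L_1) = (2.3)² = 5.29;  V(L_2) = (0.6)² = 0.36
cov(L_1,L_2) = ρ·σ(L_1)·σ(L_2) = 0.2·2.3·0.6 = 0.276
V(-L_1 - L_2) = (-1)²·V(L_1) + (-1)²·V(L_2) + 2·(-1)·(-1)·cov(L_1,L_2)
= 1·5.29 + 1·0.36 + 2·0.276 = 6.202

6.202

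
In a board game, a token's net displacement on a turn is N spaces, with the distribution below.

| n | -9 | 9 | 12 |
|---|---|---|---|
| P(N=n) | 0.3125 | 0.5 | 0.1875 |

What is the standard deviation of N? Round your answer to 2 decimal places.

8.79

E[N] = (-9)(0.3125) + (9)(0.5) + (12)(0.1875) = 3.9375
E[N²] = (-9)²(0.3125) + (9)²(0.5) + (12)²(0.1875) = 92.8125
V(N) = E[N²] − (E[N])² = 92.8125 − (3.9375)² = 77.30859375
σ(N) = √77.30859375 ≈ 8.79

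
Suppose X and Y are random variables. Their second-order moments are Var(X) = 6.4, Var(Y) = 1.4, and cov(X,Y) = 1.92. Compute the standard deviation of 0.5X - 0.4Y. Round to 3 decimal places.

Var(0.5X - 0.4Y) = (0.5)²·Var(X) + (-0.4)²·Var(Y) + 2·(0.5)·(-0.4)·cov(X,Y)
= 0.25·6.4 + 0.16·1.4 + -0.4·1.92 = 1.056
sd(0.5X - 0.4Y) = √1.056 ≈ 1.028

1.028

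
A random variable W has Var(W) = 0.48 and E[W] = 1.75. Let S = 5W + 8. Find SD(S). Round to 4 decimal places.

3.4641

Var(5W + 8) = (5)²·0.48 = 12
SD(S) = √12 ≈ 3.4641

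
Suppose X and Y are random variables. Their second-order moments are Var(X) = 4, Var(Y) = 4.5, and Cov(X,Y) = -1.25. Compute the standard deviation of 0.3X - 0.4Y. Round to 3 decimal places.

1.175

Var(0.3X - 0.4Y) = (0.3)²·Var(X) + (-0.4)²·Var(Y) + 2·(0.3)·(-0.4)·Cov(X,Y)
= 0.09·4 + 0.16·4.5 + -0.24·-1.25 = 1.38
SD(0.3X - 0.4Y) = √1.38 ≈ 1.175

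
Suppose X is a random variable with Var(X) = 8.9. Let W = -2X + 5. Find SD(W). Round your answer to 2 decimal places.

Var(-2X + 5) = (-2)²·8.9 = 35.6
SD(W) = √35.6 ≈ 5.97

5.97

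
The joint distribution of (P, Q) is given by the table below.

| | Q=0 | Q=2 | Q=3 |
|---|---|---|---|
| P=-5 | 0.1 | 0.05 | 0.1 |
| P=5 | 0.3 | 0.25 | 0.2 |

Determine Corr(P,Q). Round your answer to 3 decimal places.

E[P] = 2.5,  E[Q] = 1.5
E[PQ] = 3.5
Cov(P,Q) = E[PQ] − E[P]E[Q] = 3.5 − (2.5)(1.5) = -0.25
Var(P) = 18.75,  Var(Q) = 1.65
ρ = -0.25 / √(18.75·1.65) ≈ -0.045

-0.045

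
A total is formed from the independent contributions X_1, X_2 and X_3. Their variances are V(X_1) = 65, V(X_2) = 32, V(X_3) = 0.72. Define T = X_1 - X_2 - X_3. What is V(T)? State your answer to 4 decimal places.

By independence, V(T) = (1)²V(X_1) + (-1)²V(X_2) + (-1)²V(X_3)
= (1)²·65 + (-1)²·32 + (-1)²·0.72 = 97.72

97.7200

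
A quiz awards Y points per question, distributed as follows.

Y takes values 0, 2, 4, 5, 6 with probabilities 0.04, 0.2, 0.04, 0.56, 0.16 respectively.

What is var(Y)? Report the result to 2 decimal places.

2.54

E[Y] = (0)(0.04) + (2)(0.2) + (4)(0.04) + (5)(0.56) + (6)(0.16) = 4.32
E[Y²] = (0)²(0.04) + (2)²(0.2) + (4)²(0.04) + (5)²(0.56) + (6)²(0.16) = 21.2
var(Y) = E[Y²] − (E[Y])² = 21.2 − (4.32)² = 2.5376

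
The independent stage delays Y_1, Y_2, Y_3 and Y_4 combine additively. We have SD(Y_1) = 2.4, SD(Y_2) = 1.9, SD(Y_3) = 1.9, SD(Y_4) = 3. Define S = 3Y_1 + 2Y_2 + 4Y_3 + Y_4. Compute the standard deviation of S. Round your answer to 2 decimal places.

11.53

var(Y_1) = 5.76, var(Y_2) = 3.61, var(Y_3) = 3.61, var(Y_4) = 9
By independence, var(S) = (3)²var(Y_1) + (2)²var(Y_2) + (4)²var(Y_3) + (1)²var(Y_4)
= (3)²·5.76 + (2)²·3.61 + (4)²·3.61 + (1)²·9 = 133.04
SD(S) = √133.04 ≈ 11.53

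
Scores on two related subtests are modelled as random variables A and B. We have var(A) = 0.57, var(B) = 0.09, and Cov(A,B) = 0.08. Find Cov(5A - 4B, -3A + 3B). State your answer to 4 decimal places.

Cov(5A - 4B, -3A + 3B) = (5)(-3)var(A) + (-4)(3)var(B) + [(5)(3) + (-4)(-3)]Cov(A,B)
= -15·0.57 + -12·0.09 + 27·0.08 = -7.47

-7.4700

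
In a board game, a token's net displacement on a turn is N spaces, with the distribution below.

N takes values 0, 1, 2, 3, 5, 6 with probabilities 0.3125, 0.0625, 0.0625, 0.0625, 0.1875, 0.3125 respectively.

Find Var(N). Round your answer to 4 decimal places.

E[N] = (0)(0.3125) + (1)(0.0625) + (2)(0.0625) + (3)(0.0625) + (5)(0.1875) + (6)(0.3125) = 3.1875
E[N²] = (0)²(0.3125) + (1)²(0.0625) + (2)²(0.0625) + (3)²(0.0625) + (5)²(0.1875) + (6)²(0.3125) = 16.8125
Var(N) = E[N²] − (E[N])² = 16.8125 − (3.1875)² = 6.65234375

6.6523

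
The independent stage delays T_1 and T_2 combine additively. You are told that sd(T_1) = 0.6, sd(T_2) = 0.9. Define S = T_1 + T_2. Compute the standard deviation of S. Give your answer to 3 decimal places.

Var(T_1) = 0.36, Var(T_2) = 0.81
By independence, Var(S) = (1)²Var(T_1) + (1)²Var(T_2)
= (1)²·0.36 + (1)²·0.81 = 1.17
sd(S) = √1.17 ≈ 1.082

1.082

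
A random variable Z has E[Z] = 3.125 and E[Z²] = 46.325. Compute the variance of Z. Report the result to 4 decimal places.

36.5594

V(Z) = 46.325 − (3.125)² = 36.559375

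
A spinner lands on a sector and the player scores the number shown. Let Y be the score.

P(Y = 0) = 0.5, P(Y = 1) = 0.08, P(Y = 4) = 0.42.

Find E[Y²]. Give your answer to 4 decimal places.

E[Y²] = (0)²(0.5) + (1)²(0.08) + (4)²(0.42) = 6.8

6.8000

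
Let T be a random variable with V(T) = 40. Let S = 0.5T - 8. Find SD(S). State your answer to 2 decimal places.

V(0.5T - 8) = (0.5)²·40 = 10
SD(S) = √10 ≈ 3.16

3.16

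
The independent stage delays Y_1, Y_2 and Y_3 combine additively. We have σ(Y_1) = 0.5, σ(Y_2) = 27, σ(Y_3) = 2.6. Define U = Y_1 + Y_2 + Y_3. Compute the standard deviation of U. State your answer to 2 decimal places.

V(Y_1) = 0.25, V(Y_2) = 729, V(Y_3) = 6.76
By independence, V(U) = (1)²V(Y_1) + (1)²V(Y_2) + (1)²V(Y_3)
= (1)²·0.25 + (1)²·729 + (1)²·6.76 = 736.01
σ(U) = √736.01 ≈ 27.13

27.13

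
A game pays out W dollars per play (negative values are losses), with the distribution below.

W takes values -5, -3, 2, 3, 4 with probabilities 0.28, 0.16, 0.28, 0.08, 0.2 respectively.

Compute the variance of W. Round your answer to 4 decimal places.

E[W] = (-5)(0.28) + (-3)(0.16) + (2)(0.28) + (3)(0.08) + (4)(0.2) = -0.28
E[W²] = (-5)²(0.28) + (-3)²(0.16) + (2)²(0.28) + (3)²(0.08) + (4)²(0.2) = 13.48
var(W) = E[W²] − (E[W])² = 13.48 − (-0.28)² = 13.4016

13.4016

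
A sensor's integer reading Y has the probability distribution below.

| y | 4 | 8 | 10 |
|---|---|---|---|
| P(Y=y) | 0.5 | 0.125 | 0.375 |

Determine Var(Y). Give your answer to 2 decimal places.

7.94

E[Y] = (4)(0.5) + (8)(0.125) + (10)(0.375) = 6.75
E[Y²] = (4)²(0.5) + (8)²(0.125) + (10)²(0.375) = 53.5
Var(Y) = E[Y²] − (E[Y])² = 53.5 − (6.75)² = 7.9375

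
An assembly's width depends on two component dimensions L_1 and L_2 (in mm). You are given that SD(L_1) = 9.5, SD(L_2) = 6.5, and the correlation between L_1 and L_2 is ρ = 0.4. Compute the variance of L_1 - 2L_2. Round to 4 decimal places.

Var(L_1) = (9.5)² = 90.25;  Var(L_2) = (6.5)² = 42.25
Cov(L_1,L_2) = ρ·SD(L_1)·SD(L_2) = 0.4·9.5·6.5 = 24.7
Var(L_1 - 2L_2) = (1)²·Var(L_1) + (-2)²·Var(L_2) + 2·(1)·(-2)·Cov(L_1,L_2)
= 1·90.25 + 4·42.25 + -4·24.7 = 160.45

160.4500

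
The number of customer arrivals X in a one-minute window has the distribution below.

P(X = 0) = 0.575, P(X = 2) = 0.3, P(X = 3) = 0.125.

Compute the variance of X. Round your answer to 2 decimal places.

1.37

E[X] = (0)(0.575) + (2)(0.3) + (3)(0.125) = 0.975
E[X²] = (0)²(0.575) + (2)²(0.3) + (3)²(0.125) = 2.325
V(X) = E[X²] − (E[X])² = 2.325 − (0.975)² = 1.374375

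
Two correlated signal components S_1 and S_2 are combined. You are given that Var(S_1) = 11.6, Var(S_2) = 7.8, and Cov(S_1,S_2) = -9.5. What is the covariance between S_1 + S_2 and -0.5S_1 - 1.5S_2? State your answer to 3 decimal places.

Cov(S_1 + S_2, -0.5S_1 - 1.5S_2) = (1)(-0.5)Var(S_1) + (1)(-1.5)Var(S_2) + [(1)(-1.5) + (1)(-0.5)]Cov(S_1,S_2)
= -0.5·11.6 + -1.5·7.8 + -2·-9.5 = 1.5

1.500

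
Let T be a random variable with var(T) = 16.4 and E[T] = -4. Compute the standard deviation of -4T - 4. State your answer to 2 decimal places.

16.20

var(-4T - 4) = (-4)²·16.4 = 262.4
SD(-4T - 4) = √262.4 ≈ 16.20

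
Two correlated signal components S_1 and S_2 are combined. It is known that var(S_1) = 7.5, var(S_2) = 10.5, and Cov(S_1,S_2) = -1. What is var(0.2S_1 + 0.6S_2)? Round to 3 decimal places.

var(0.2S_1 + 0.6S_2) = (0.2)²·var(S_1) + (0.6)²·var(S_2) + 2·(0.2)·(0.6)·Cov(S_1,S_2)
= 0.04·7.5 + 0.36·10.5 + 0.24·-1 = 3.84

3.840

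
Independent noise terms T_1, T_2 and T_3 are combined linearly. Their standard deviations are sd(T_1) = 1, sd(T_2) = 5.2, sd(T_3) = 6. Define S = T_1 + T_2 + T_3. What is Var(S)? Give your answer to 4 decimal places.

Var(T_1) = 1, Var(T_2) = 27.04, Var(T_3) = 36
By independence, Var(S) = (1)²Var(T_1) + (1)²Var(T_2) + (1)²Var(T_3)
= (1)²·1 + (1)²·27.04 + (1)²·36 = 64.04

64.0400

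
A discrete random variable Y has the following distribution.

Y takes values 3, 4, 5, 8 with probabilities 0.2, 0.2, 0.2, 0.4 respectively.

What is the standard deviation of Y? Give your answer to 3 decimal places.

2.059

E[Y] = (3)(0.2) + (4)(0.2) + (5)(0.2) + (8)(0.4) = 5.6
E[Y²] = (3)²(0.2) + (4)²(0.2) + (5)²(0.2) + (8)²(0.4) = 35.6
Var(Y) = E[Y²] − (E[Y])² = 35.6 − (5.6)² = 4.24
σ(Y) = √4.24 ≈ 2.059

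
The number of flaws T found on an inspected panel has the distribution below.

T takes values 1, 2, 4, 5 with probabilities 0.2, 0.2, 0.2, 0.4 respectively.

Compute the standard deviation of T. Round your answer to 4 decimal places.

E[T] = (1)(0.2) + (2)(0.2) + (4)(0.2) + (5)(0.4) = 3.4
E[T²] = (1)²(0.2) + (2)²(0.2) + (4)²(0.2) + (5)²(0.4) = 14.2
var(T) = E[T²] − (E[T])² = 14.2 − (3.4)² = 2.64
σ(T) = √2.64 ≈ 1.6248

1.6248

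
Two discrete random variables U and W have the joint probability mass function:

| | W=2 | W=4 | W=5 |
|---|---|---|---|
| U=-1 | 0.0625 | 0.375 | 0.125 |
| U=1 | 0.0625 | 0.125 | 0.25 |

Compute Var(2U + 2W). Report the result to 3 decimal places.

E[U] = -0.125,  E[W] = 4.125,  E[UW] = -0.375
Var(U) = 1 − (-0.125)² = 0.984375;  Var(W) = 17.875 − (4.125)² = 0.859375
Cov(U,W) = -0.375 − (-0.125)(4.125) = 0.140625
Var(2U + 2W) = (2)²·0.984375 + (2)²·0.859375 + 2·(2)·(2)·0.140625 = 8.5

8.500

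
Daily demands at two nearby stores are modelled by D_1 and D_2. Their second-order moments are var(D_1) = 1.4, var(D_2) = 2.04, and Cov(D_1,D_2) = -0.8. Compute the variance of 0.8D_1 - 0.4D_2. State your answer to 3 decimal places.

1.734

var(0.8D_1 - 0.4D_2) = (0.8)²·var(D_1) + (-0.4)²·var(D_2) + 2·(0.8)·(-0.4)·Cov(D_1,D_2)
= 0.64·1.4 + 0.16·2.04 + -0.64·-0.8 = 1.7344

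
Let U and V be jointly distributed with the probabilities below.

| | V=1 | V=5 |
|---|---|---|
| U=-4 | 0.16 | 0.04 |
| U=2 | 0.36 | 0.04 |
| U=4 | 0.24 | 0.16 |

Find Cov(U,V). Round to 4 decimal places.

0.7040

E[U] = 1.6,  E[V] = 1.96
E[UV] = 3.84
Cov(U,V) = E[UV] − E[U]E[V] = 3.84 − (1.6)(1.96) = 0.704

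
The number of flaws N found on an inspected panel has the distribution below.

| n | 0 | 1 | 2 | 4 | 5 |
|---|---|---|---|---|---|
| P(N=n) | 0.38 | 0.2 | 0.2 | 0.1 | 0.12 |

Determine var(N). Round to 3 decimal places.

3.040

E[N] = (0)(0.38) + (1)(0.2) + (2)(0.2) + (4)(0.1) + (5)(0.12) = 1.6
E[N²] = (0)²(0.38) + (1)²(0.2) + (2)²(0.2) + (4)²(0.1) + (5)²(0.12) = 5.6
var(N) = E[N²] − (E[N])² = 5.6 − (1.6)² = 3.04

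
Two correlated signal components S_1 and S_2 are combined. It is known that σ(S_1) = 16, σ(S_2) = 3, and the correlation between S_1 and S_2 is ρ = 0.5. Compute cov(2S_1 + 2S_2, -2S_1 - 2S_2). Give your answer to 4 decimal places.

Var(S_1) = (16)² = 256;  Var(S_2) = (3)² = 9
cov(S_1,S_2) = ρ·σ(S_1)·σ(S_2) = 0.5·16·3 = 24
cov(2S_1 + 2S_2, -2S_1 - 2S_2) = (2)(-2)Var(S_1) + (2)(-2)Var(S_2) + [(2)(-2) + (2)(-2)]cov(S_1,S_2)
= -4·256 + -4·9 + -8·24 = -1252

-1252.0000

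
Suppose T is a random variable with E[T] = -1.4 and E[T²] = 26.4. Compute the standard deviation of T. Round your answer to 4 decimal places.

var(T) = 26.4 − (-1.4)² = 24.44
σ(T) = √24.44 ≈ 4.9437

4.9437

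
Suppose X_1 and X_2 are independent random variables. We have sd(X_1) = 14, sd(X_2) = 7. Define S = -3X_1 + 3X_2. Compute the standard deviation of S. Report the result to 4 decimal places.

Var(X_1) = 196, Var(X_2) = 49
By independence, Var(S) = (-3)²Var(X_1) + (3)²Var(X_2)
= (-3)²·196 + (3)²·49 = 2205
sd(S) = √2205 ≈ 46.9574

46.9574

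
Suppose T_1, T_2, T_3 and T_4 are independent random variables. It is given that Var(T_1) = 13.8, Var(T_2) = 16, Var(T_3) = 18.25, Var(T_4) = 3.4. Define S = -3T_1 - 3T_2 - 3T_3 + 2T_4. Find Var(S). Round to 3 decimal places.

By independence, Var(S) = (-3)²Var(T_1) + (-3)²Var(T_2) + (-3)²Var(T_3) + (2)²Var(T_4)
= (-3)²·13.8 + (-3)²·16 + (-3)²·18.25 + (2)²·3.4 = 446.05

446.050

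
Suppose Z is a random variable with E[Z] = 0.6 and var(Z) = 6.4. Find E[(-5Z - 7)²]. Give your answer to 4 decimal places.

E[-5Z - 7] = -5·0.6 − 7 = -10
var(-5Z - 7) = (-5)²·6.4 = 160
E[(-5Z - 7)²] = var((-5Z - 7)) + (E[(-5Z - 7)])² = 160 + (-10)² = 260

260.0000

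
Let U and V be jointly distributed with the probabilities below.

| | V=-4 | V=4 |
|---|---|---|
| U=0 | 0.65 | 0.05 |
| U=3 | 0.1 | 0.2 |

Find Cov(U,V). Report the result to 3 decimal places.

3.000

E[U] = 0.9,  E[V] = -2
E[UV] = 1.2
Cov(U,V) = E[UV] − E[U]E[V] = 1.2 − (0.9)(-2) = 3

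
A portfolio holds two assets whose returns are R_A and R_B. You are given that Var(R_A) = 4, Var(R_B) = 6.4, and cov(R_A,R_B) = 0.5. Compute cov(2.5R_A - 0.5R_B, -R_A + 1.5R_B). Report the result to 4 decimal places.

-12.6750

cov(2.5R_A - 0.5R_B, -R_A + 1.5R_B) = (2.5)(-1)Var(R_A) + (-0.5)(1.5)Var(R_B) + [(2.5)(1.5) + (-0.5)(-1)]cov(R_A,R_B)
= -2.5·4 + -0.75·6.4 + 4.25·0.5 = -12.675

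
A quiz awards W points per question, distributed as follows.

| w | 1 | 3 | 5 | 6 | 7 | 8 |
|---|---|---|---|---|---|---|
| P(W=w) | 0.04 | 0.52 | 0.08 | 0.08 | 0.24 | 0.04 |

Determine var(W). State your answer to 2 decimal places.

E[W] = (1)(0.04) + (3)(0.52) + (5)(0.08) + (6)(0.08) + (7)(0.24) + (8)(0.04) = 4.48
E[W²] = (1)²(0.04) + (3)²(0.52) + (5)²(0.08) + (6)²(0.08) + (7)²(0.24) + (8)²(0.04) = 23.92
var(W) = E[W²] − (E[W])² = 23.92 − (4.48)² = 3.8496

3.85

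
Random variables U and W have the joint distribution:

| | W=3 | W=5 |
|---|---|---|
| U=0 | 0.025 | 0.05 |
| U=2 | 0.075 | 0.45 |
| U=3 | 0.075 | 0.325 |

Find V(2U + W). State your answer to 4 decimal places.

E[U] = 2.25,  E[W] = 4.65,  E[UW] = 10.5
V(U) = 5.7 − (2.25)² = 0.6375;  V(W) = 22.2 − (4.65)² = 0.5775
Cov(U,W) = 10.5 − (2.25)(4.65) = 0.0375
V(2U + W) = (2)²·0.6375 + (1)²·0.5775 + 2·(2)·(1)·0.0375 = 3.2775

3.2775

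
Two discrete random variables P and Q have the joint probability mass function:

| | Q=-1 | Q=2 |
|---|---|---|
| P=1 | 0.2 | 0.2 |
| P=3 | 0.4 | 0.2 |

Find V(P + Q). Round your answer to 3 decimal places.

E[P] = 2.2,  E[Q] = 0.2,  E[PQ] = 0.2
V(P) = 5.8 − (2.2)² = 0.96;  V(Q) = 2.2 − (0.2)² = 2.16
Cov(P,Q) = 0.2 − (2.2)(0.2) = -0.24
V(P + Q) = (1)²·0.96 + (1)²·2.16 + 2·(1)·(1)·-0.24 = 2.64

2.640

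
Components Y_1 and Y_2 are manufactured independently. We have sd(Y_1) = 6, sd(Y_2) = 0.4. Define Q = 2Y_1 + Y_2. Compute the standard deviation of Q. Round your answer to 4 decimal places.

12.0067

Var(Y_1) = 36, Var(Y_2) = 0.16
By independence, Var(Q) = (2)²Var(Y_1) + (1)²Var(Y_2)
= (2)²·36 + (1)²·0.16 = 144.16
sd(Q) = √144.16 ≈ 12.0067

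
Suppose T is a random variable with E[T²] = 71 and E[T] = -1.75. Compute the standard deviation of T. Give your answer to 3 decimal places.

Var(T) = 71 − (-1.75)² = 67.9375
σ(T) = √67.9375 ≈ 8.242

8.242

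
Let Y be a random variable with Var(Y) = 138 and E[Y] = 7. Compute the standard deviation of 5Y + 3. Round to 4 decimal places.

58.7367

Var(5Y + 3) = (5)²·138 = 3450
σ(5Y + 3) = √3450 ≈ 58.7367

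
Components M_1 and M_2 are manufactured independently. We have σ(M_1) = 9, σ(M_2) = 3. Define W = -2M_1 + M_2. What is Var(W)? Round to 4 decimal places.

Var(M_1) = 81, Var(M_2) = 9
By independence, Var(W) = (-2)²Var(M_1) + (1)²Var(M_2)
= (-2)²·81 + (1)²·9 = 333

333.0000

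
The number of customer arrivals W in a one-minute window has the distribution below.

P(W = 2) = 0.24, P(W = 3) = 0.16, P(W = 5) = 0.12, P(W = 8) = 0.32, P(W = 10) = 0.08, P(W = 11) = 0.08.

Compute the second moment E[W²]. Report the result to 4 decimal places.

E[W²] = (2)²(0.24) + (3)²(0.16) + (5)²(0.12) + (8)²(0.32) + (10)²(0.08) + (11)²(0.08) = 43.56

43.5600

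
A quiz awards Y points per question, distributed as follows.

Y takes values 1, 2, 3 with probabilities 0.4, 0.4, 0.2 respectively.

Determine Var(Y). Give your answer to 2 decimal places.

0.56

E[Y] = (1)(0.4) + (2)(0.4) + (3)(0.2) = 1.8
E[Y²] = (1)²(0.4) + (2)²(0.4) + (3)²(0.2) = 3.8
Var(Y) = E[Y²] − (E[Y])² = 3.8 − (1.8)² = 0.56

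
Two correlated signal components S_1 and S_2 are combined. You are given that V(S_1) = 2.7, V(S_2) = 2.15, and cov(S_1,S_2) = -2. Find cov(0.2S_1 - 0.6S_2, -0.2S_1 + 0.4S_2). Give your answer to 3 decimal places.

-1.024

cov(0.2S_1 - 0.6S_2, -0.2S_1 + 0.4S_2) = (0.2)(-0.2)V(S_1) + (-0.6)(0.4)V(S_2) + [(0.2)(0.4) + (-0.6)(-0.2)]cov(S_1,S_2)
= -0.04·2.7 + -0.24·2.15 + 0.2·-2 = -1.024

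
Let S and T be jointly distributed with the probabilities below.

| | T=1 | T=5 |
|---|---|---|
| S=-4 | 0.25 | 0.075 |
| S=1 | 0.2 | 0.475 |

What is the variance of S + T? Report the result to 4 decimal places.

13.5944

E[S] = -0.625,  E[T] = 3.2,  E[ST] = 0.075
Var(S) = 5.875 − (-0.625)² = 5.484375;  Var(T) = 14.2 − (3.2)² = 3.96
Cov(S,T) = 0.075 − (-0.625)(3.2) = 2.075
Var(S + T) = (1)²·5.484375 + (1)²·3.96 + 2·(1)·(1)·2.075 = 13.594375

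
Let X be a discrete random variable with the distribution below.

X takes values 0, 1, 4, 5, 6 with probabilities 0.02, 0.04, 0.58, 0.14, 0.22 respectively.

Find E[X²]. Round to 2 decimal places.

20.74

E[X²] = (0)²(0.02) + (1)²(0.04) + (4)²(0.58) + (5)²(0.14) + (6)²(0.22) = 20.74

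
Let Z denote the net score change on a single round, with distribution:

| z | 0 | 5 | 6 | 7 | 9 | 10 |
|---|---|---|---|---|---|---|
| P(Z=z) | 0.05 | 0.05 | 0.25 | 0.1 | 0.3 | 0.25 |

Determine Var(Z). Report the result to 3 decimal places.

5.928

E[Z] = (0)(0.05) + (5)(0.05) + (6)(0.25) + (7)(0.1) + (9)(0.3) + (10)(0.25) = 7.65
E[Z²] = (0)²(0.05) + (5)²(0.05) + (6)²(0.25) + (7)²(0.1) + (9)²(0.3) + (10)²(0.25) = 64.45
Var(Z) = E[Z²] − (E[Z])² = 64.45 − (7.65)² = 5.9275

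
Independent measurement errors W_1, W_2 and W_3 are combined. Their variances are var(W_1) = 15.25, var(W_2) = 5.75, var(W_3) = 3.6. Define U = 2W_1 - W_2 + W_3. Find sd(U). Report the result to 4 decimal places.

By independence, var(U) = (2)²var(W_1) + (-1)²var(W_2) + (1)²var(W_3)
= (2)²·15.25 + (-1)²·5.75 + (1)²·3.6 = 70.35
sd(U) = √70.35 ≈ 8.3875

8.3875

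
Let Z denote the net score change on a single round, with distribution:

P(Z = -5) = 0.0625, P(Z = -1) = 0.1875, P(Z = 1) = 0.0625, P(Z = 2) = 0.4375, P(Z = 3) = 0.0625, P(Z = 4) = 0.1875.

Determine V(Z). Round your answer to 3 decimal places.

E[Z] = (-5)(0.0625) + (-1)(0.1875) + (1)(0.0625) + (2)(0.4375) + (3)(0.0625) + (4)(0.1875) = 1.375
E[Z²] = (-5)²(0.0625) + (-1)²(0.1875) + (1)²(0.0625) + (2)²(0.4375) + (3)²(0.0625) + (4)²(0.1875) = 7.125
V(Z) = E[Z²] − (E[Z])² = 7.125 − (1.375)² = 5.234375

5.234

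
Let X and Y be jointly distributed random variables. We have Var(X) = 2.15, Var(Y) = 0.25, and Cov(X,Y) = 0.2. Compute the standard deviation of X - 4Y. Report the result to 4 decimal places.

Var(X - 4Y) = (1)²·Var(X) + (-4)²·Var(Y) + 2·(1)·(-4)·Cov(X,Y)
= 1·2.15 + 16·0.25 + -8·0.2 = 4.55
σ(X - 4Y) = √4.55 ≈ 2.1331

2.1331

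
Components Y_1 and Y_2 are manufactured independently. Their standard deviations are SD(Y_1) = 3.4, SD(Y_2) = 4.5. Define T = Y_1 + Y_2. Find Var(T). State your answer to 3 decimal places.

Var(Y_1) = 11.56, Var(Y_2) = 20.25
By independence, Var(T) = (1)²Var(Y_1) + (1)²Var(Y_2)
= (1)²·11.56 + (1)²·20.25 = 31.81

31.810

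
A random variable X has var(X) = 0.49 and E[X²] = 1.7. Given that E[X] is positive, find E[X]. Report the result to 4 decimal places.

(E[X])² = E[X²] − var(X) = 1.7 − 0.49 = 1.21
E[X] = √1.21 = 1.1

1.1000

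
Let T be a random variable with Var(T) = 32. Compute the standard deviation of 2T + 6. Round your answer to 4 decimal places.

Var(2T + 6) = (2)²·32 = 128
SD(2T + 6) = √128 ≈ 11.3137

11.3137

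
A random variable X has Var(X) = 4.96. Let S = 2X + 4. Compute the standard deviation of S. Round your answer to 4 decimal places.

4.4542

Var(2X + 4) = (2)²·4.96 = 19.84
σ(S) = √19.84 ≈ 4.4542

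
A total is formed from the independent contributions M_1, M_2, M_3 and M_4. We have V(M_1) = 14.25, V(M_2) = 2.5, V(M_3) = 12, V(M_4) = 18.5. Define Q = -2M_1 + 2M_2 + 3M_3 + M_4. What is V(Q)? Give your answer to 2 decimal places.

By independence, V(Q) = (-2)²V(M_1) + (2)²V(M_2) + (3)²V(M_3) + (1)²V(M_4)
= (-2)²·14.25 + (2)²·2.5 + (3)²·12 + (1)²·18.5 = 193.5

193.50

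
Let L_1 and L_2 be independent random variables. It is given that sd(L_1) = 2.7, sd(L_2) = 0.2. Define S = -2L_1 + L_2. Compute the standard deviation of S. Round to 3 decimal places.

var(L_1) = 7.29, var(L_2) = 0.04
By independence, var(S) = (-2)²var(L_1) + (1)²var(L_2)
= (-2)²·7.29 + (1)²·0.04 = 29.2
sd(S) = √29.2 ≈ 5.404

5.404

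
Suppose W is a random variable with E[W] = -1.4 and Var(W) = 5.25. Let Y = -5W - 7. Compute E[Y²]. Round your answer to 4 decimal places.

E[-5W - 7] = -5·-1.4 − 7 = 0
Var(-5W - 7) = (-5)²·5.25 = 131.25
E[Y²] = Var(Y) + (E[Y])² = 131.25 + (0)² = 131.25

131.2500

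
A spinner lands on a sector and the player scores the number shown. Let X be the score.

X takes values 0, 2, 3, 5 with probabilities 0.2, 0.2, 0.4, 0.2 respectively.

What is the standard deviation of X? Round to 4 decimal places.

1.6248

E[X] = (0)(0.2) + (2)(0.2) + (3)(0.4) + (5)(0.2) = 2.6
E[X²] = (0)²(0.2) + (2)²(0.2) + (3)²(0.4) + (5)²(0.2) = 9.4
Var(X) = E[X²] − (E[X])² = 9.4 − (2.6)² = 2.64
sd(X) = √2.64 ≈ 1.6248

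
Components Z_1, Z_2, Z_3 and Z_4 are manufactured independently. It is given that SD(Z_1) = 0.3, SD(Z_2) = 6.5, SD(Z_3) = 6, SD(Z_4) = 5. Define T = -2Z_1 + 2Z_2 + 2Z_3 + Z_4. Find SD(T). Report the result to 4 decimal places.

18.3946

var(Z_1) = 0.09, var(Z_2) = 42.25, var(Z_3) = 36, var(Z_4) = 25
By independence, var(T) = (-2)²var(Z_1) + (2)²var(Z_2) + (2)²var(Z_3) + (1)²var(Z_4)
= (-2)²·0.09 + (2)²·42.25 + (2)²·36 + (1)²·25 = 338.36
SD(T) = √338.36 ≈ 18.3946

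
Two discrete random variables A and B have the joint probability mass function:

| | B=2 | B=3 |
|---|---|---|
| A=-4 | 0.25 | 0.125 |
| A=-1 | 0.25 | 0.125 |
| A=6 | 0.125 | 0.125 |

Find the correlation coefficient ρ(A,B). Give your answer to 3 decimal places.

E[A] = -0.375,  E[B] = 2.375
E[AB] = -0.625
cov(A,B) = E[AB] − E[A]E[B] = -0.625 − (-0.375)(2.375) = 0.265625
var(A) = 15.234375,  var(B) = 0.234375
ρ = 0.265625 / √(15.234375·0.234375) ≈ 0.141

0.141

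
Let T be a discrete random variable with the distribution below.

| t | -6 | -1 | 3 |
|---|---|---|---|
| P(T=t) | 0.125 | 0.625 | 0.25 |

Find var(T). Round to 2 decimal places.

E[T] = (-6)(0.125) + (-1)(0.625) + (3)(0.25) = -0.625
E[T²] = (-6)²(0.125) + (-1)²(0.625) + (3)²(0.25) = 7.375
var(T) = E[T²] − (E[T])² = 7.375 − (-0.625)² = 6.984375

6.98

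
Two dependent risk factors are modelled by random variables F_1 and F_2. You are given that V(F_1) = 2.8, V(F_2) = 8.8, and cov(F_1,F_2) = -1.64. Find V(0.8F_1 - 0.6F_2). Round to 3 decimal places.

6.534

V(0.8F_1 - 0.6F_2) = (0.8)²·V(F_1) + (-0.6)²·V(F_2) + 2·(0.8)·(-0.6)·cov(F_1,F_2)
= 0.64·2.8 + 0.36·8.8 + -0.96·-1.64 = 6.5344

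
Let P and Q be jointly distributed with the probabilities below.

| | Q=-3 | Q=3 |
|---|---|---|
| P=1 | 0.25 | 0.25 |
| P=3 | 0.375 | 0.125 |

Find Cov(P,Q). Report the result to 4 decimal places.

-0.7500

E[P] = 2,  E[Q] = -0.75
E[PQ] = -2.25
Cov(P,Q) = E[PQ] − E[P]E[Q] = -2.25 − (2)(-0.75) = -0.75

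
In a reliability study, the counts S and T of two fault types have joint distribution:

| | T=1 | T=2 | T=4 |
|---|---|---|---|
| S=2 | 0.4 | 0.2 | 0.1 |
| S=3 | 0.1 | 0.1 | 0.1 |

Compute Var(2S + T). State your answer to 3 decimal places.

E[S] = 2.3,  E[T] = 1.9,  E[ST] = 4.5
Var(S) = 5.5 − (2.3)² = 0.21;  Var(T) = 4.9 − (1.9)² = 1.29
Cov(S,T) = 4.5 − (2.3)(1.9) = 0.13
Var(2S + T) = (2)²·0.21 + (1)²·1.29 + 2·(2)·(1)·0.13 = 2.65

2.650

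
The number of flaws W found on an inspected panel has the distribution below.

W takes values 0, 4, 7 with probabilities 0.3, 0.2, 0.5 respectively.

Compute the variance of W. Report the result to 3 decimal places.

9.210

E[W] = (0)(0.3) + (4)(0.2) + (7)(0.5) = 4.3
E[W²] = (0)²(0.3) + (4)²(0.2) + (7)²(0.5) = 27.7
V(W) = E[W²] − (E[W])² = 27.7 − (4.3)² = 9.21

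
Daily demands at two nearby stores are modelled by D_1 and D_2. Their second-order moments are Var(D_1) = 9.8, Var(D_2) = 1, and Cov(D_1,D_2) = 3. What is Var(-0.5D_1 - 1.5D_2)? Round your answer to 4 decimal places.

Var(-0.5D_1 - 1.5D_2) = (-0.5)²·Var(D_1) + (-1.5)²·Var(D_2) + 2·(-0.5)·(-1.5)·Cov(D_1,D_2)
= 0.25·9.8 + 2.25·1 + 1.5·3 = 9.2

9.2000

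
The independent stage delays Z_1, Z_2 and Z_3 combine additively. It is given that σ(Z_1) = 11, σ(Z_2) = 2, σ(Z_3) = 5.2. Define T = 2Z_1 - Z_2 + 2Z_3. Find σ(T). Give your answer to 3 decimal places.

Var(Z_1) = 121, Var(Z_2) = 4, Var(Z_3) = 27.04
By independence, Var(T) = (2)²Var(Z_1) + (-1)²Var(Z_2) + (2)²Var(Z_3)
= (2)²·121 + (-1)²·4 + (2)²·27.04 = 596.16
σ(T) = √596.16 ≈ 24.416

24.416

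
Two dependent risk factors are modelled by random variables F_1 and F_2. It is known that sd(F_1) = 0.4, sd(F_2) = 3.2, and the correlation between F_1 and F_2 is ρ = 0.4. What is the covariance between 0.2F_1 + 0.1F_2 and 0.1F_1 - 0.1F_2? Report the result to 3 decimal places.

-0.104

Var(F_1) = (0.4)² = 0.16;  Var(F_2) = (3.2)² = 10.24
Cov(F_1,F_2) = ρ·sd(F_1)·sd(F_2) = 0.4·0.4·3.2 = 0.512
Cov(0.2F_1 + 0.1F_2, 0.1F_1 - 0.1F_2) = (0.2)(0.1)Var(F_1) + (0.1)(-0.1)Var(F_2) + [(0.2)(-0.1) + (0.1)(0.1)]Cov(F_1,F_2)
= 0.02·0.16 + -0.01·10.24 + -0.01·0.512 = -0.10432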